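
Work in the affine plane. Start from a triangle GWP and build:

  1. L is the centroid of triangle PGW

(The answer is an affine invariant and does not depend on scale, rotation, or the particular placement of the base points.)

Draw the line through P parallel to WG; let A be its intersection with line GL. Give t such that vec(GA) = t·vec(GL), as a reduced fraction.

Work in coordinates with G = (0, 0), W = (1, 0), P = (0, 1).
1. L is the centroid of triangle PGW ⇒ L = (1/3, 1/3)
through P parallel to WG: direction (-1, 0); meets GL at A = (1, 1)
A = G + t·(L−G) with t = 3

t = 3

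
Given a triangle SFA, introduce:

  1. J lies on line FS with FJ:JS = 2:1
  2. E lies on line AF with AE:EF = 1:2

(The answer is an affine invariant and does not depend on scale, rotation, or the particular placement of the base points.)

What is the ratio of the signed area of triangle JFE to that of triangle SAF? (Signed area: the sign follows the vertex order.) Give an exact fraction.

[JFE]:[SAF] = -4/9

Set S = (0, 0), F = (1, 0), A = (0, 1); any affine frame gives the same invariant.
1. J lies on line FS with FJ:JS = 2:1 ⇒ J = (1/3, 0)
2. E lies on line AF with AE:EF = 1:2 ⇒ E = (1/3, 2/3)
2·[JFE] = 4/9, 2·[SAF] = -1
[JFE]:[SAF] = 4/9:-1 = -4/9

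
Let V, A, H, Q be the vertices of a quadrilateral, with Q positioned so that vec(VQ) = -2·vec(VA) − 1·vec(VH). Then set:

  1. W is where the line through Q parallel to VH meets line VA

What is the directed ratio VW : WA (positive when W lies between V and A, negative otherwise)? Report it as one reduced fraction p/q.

VW:WA = -2/3

Choose coordinates V = (0, 0), A = (1, 0), H = (0, 1), Q = (-2, -1).
1. W is where the line through Q parallel to VH meets line VA ⇒ W = (-2, 0)
W = V + t·(A−V) with t = -2, so VW:WA = t:(1−t) = -2:3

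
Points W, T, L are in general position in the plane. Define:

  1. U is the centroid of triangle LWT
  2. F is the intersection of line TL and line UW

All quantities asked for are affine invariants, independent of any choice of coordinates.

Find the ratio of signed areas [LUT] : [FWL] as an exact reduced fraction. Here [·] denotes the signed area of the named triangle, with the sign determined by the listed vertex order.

[LUT]:[FWL] = -2/3

Work in coordinates with W = (0, 0), T = (1, 0), L = (0, 1).
1. U is the centroid of triangle LWT ⇒ U = (1/3, 1/3)
2. F is the intersection of line TL and line UW ⇒ F = (1/2, 1/2)
2·[LUT] = 1/3, 2·[FWL] = -1/2
[LUT]:[FWL] = 1/3:-1/2 = -2/3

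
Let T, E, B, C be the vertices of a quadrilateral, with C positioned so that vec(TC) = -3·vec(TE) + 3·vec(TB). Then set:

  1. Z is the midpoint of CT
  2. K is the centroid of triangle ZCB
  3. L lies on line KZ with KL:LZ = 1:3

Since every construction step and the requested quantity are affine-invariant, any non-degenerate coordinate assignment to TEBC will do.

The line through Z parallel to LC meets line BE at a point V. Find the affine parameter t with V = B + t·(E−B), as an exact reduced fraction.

t = 9/2

Set T = (0, 0), E = (1, 0), B = (0, 1), C = (-3, 3); any affine frame gives the same invariant.
1. Z is the midpoint of CT ⇒ Z = (-3/2, 3/2)
2. K is the centroid of triangle ZCB ⇒ K = (-3/2, 11/6)
3. L lies on line KZ with KL:LZ = 1:3 ⇒ L = (-3/2, 7/4)
through Z parallel to LC: direction (-3/2, 5/4); meets BE at V = (9/2, -7/2)
V = B + t·(E−B) with t = 9/2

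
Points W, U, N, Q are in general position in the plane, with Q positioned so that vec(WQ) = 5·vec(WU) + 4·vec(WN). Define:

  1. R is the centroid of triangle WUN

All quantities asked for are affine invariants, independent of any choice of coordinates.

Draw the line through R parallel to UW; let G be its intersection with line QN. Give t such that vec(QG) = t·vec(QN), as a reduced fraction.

Assign W = (0, 0), U = (1, 0), N = (0, 1), Q = (5, 4) — the answer is frame-independent, so this choice is without loss of generality.
1. R is the centroid of triangle WUN ⇒ R = (1/3, 1/3)
through R parallel to UW: direction (-1, 0); meets QN at G = (-10/9, 1/3)
G = Q + t·(N−Q) with t = 11/9

t = 11/9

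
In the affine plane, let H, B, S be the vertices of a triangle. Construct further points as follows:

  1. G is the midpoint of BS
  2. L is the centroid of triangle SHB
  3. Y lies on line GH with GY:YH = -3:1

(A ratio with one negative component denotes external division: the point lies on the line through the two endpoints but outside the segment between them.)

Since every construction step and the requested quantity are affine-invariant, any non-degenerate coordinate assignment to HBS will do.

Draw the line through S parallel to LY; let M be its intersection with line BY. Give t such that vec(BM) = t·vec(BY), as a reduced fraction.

Assign H = (0, 0), B = (1, 0), S = (0, 1) — the answer is frame-independent, so this choice is without loss of generality.
1. G is the midpoint of BS ⇒ G = (1/2, 1/2)
2. L is the centroid of triangle SHB ⇒ L = (1/3, 1/3)
3. Y lies on line GH with GY:YH = -3:1 ⇒ Y = (-1/4, -1/4)
through S parallel to LY: direction (-7/12, -7/12); meets BY at M = (-3/2, -1/2)
M = B + t·(Y−B) with t = 2

t = 2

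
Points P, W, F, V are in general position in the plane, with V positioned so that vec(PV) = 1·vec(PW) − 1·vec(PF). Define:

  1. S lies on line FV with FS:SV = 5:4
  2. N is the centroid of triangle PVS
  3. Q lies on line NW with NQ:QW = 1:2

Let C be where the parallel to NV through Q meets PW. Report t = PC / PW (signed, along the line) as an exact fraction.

Set P = (0, 0), W = (1, 0), F = (0, 1), V = (1, -1); any affine frame gives the same invariant.
1. S lies on line FV with FS:SV = 5:4 ⇒ S = (5/9, -1/9)
2. N is the centroid of triangle PVS ⇒ N = (14/27, -10/27)
3. Q lies on line NW with NQ:QW = 1:2 ⇒ Q = (55/81, -20/81)
through Q parallel to NV: direction (13/27, -17/27); meets PW at C = (25/51, 0)
C = P + t·(W−P) with t = 25/51

t = 25/51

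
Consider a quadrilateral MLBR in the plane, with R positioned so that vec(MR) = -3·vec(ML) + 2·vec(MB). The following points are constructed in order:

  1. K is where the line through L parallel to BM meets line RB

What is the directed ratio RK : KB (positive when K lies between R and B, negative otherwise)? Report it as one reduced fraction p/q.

Choose coordinates M = (0, 0), L = (1, 0), B = (0, 1), R = (-3, 2).
1. K is where the line through L parallel to BM meets line RB ⇒ K = (1, 2/3)
K = R + t·(B−R) with t = 4/3, so RK:KB = t:(1−t) = 4/3:-1/3

RK:KB = -4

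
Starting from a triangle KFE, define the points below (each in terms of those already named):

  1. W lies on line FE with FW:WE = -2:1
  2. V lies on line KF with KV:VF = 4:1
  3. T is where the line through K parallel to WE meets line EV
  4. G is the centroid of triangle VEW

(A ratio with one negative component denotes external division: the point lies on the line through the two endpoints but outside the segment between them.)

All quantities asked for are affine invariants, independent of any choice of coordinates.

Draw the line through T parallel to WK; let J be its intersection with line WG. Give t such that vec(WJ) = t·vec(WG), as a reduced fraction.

t = 60/13

Set K = (0, 0), F = (1, 0), E = (0, 1); any affine frame gives the same invariant.
1. W lies on line FE with FW:WE = -2:1 ⇒ W = (-1, 2)
2. V lies on line KF with KV:VF = 4:1 ⇒ V = (4/5, 0)
3. T is where the line through K parallel to WE meets line EV ⇒ T = (4, -4)
4. G is the centroid of triangle VEW ⇒ G = (-1/15, 1)
through T parallel to WK: direction (1, -2); meets WG at J = (43/13, -34/13)
J = W + t·(G−W) with t = 60/13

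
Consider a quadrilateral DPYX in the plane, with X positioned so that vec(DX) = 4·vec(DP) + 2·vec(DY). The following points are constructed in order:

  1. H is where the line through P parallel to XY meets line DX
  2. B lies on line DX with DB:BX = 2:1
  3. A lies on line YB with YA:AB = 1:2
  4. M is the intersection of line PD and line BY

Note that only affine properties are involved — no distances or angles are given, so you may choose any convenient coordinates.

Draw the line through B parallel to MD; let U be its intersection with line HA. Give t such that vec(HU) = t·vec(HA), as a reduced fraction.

t = 33/29

Set D = (0, 0), P = (1, 0), Y = (0, 1), X = (4, 2); any affine frame gives the same invariant.
1. H is where the line through P parallel to XY meets line DX ⇒ H = (-1, -1/2)
2. B lies on line DX with DB:BX = 2:1 ⇒ B = (8/3, 4/3)
3. A lies on line YB with YA:AB = 1:2 ⇒ A = (8/9, 10/9)
4. M is the intersection of line PD and line BY ⇒ M = (-8, 0)
through B parallel to MD: direction (8, 0); meets HA at U = (100/87, 4/3)
U = H + t·(A−H) with t = 33/29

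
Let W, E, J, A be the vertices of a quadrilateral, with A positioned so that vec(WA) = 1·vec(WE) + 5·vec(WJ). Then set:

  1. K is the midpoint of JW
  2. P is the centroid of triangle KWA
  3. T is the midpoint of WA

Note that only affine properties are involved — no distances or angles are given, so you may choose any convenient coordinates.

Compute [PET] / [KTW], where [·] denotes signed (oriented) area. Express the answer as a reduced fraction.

Choose coordinates W = (0, 0), E = (1, 0), J = (0, 1), A = (1, 5).
1. K is the midpoint of JW ⇒ K = (0, 1/2)
2. P is the centroid of triangle KWA ⇒ P = (1/3, 11/6)
3. T is the midpoint of WA ⇒ T = (1/2, 5/2)
2·[PET] = 3/4, 2·[KTW] = -1/4
[PET]:[KTW] = 3/4:-1/4 = -3

[PET]:[KTW] = -3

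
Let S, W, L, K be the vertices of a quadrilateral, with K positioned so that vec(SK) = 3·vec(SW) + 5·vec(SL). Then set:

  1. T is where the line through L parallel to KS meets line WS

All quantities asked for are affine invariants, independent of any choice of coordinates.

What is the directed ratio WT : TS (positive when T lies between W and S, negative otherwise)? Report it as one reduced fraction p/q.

WT:TS = -8/3

Assign S = (0, 0), W = (1, 0), L = (0, 1), K = (3, 5) — the answer is frame-independent, so this choice is without loss of generality.
1. T is where the line through L parallel to KS meets line WS ⇒ T = (-3/5, 0)
T = W + t·(S−W) with t = 8/5, so WT:TS = t:(1−t) = 8/5:-3/5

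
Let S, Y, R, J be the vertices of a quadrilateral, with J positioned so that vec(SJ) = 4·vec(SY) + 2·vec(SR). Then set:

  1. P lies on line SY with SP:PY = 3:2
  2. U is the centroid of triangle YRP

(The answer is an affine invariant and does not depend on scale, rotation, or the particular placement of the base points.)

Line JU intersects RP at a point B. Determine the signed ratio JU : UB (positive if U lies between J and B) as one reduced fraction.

Set S = (0, 0), Y = (1, 0), R = (0, 1), J = (4, 2); any affine frame gives the same invariant.
1. P lies on line SY with SP:PY = 3:2 ⇒ P = (3/5, 0)
2. U is the centroid of triangle YRP ⇒ U = (8/15, 1/3)
line JU meets RP at B = (144/335, 19/67)
U = J + t·(B−J) with t = 67/69, so JU:UB = 67/69:2/69

JU:UB = 67/2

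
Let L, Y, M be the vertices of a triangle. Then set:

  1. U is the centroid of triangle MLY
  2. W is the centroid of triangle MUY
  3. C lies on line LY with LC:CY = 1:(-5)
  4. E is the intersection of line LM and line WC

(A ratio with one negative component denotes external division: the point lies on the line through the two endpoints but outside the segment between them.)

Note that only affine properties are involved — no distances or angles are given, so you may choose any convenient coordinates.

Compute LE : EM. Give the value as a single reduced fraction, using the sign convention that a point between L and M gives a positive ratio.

Choose coordinates L = (0, 0), Y = (1, 0), M = (0, 1).
1. U is the centroid of triangle MLY ⇒ U = (1/3, 1/3)
2. W is the centroid of triangle MUY ⇒ W = (4/9, 4/9)
3. C lies on line LY with LC:CY = 1:(-5) ⇒ C = (-1/4, 0)
4. E is the intersection of line LM and line WC ⇒ E = (0, 4/25)
E = L + t·(M−L) with t = 4/25, so LE:EM = t:(1−t) = 4/25:21/25

LE:EM = 4/21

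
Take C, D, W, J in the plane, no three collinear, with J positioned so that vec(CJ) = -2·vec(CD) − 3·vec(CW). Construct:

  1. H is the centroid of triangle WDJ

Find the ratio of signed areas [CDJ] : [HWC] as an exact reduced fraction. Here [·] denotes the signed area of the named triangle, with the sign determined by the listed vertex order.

[CDJ]:[HWC] = 9

Choose coordinates C = (0, 0), D = (1, 0), W = (0, 1), J = (-2, -3).
1. H is the centroid of triangle WDJ ⇒ H = (-1/3, -2/3)
2·[CDJ] = -3, 2·[HWC] = -1/3
[CDJ]:[HWC] = -3:-1/3 = 9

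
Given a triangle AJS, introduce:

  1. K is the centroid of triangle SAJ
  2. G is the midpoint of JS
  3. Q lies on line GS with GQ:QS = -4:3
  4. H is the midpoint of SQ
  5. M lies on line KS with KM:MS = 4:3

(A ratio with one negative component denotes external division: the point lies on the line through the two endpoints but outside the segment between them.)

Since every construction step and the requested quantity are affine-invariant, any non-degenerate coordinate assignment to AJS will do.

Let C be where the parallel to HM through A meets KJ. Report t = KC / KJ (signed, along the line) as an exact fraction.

t = -18/11

Choose coordinates A = (0, 0), J = (1, 0), S = (0, 1).
1. K is the centroid of triangle SAJ ⇒ K = (1/3, 1/3)
2. G is the midpoint of JS ⇒ G = (1/2, 1/2)
3. Q lies on line GS with GQ:QS = -4:3 ⇒ Q = (-3/2, 5/2)
4. H is the midpoint of SQ ⇒ H = (-3/4, 7/4)
5. M lies on line KS with KM:MS = 4:3 ⇒ M = (1/7, 5/7)
through A parallel to HM: direction (25/28, -29/28); meets KJ at C = (-25/33, 29/33)
C = K + t·(J−K) with t = -18/11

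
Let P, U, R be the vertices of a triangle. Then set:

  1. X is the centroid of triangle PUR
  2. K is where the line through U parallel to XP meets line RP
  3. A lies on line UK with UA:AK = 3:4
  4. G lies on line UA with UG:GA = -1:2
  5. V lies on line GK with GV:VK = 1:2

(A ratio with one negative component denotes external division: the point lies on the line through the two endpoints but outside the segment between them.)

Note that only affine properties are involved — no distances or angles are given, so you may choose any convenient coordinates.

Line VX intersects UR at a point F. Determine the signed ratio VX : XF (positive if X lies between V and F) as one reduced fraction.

Assign P = (0, 0), U = (1, 0), R = (0, 1) — the answer is frame-independent, so this choice is without loss of generality.
1. X is the centroid of triangle PUR ⇒ X = (1/3, 1/3)
2. K is where the line through U parallel to XP meets line RP ⇒ K = (0, -1)
3. A lies on line UK with UA:AK = 3:4 ⇒ A = (4/7, -3/7)
4. G lies on line UA with UG:GA = -1:2 ⇒ G = (10/7, 3/7)
5. V lies on line GK with GV:VK = 1:2 ⇒ V = (20/21, -1/21)
line VX meets UR at F = (6/5, -1/5)
X = V + t·(F−V) with t = -5/2, so VX:XF = -5/2:7/2

VX:XF = -5/7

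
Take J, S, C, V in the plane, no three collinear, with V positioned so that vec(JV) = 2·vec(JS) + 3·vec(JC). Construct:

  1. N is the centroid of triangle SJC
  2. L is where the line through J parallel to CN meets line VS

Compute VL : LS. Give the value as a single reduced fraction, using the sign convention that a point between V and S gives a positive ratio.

Assign J = (0, 0), S = (1, 0), C = (0, 1), V = (2, 3) — the answer is frame-independent, so this choice is without loss of generality.
1. N is the centroid of triangle SJC ⇒ N = (1/3, 1/3)
2. L is where the line through J parallel to CN meets line VS ⇒ L = (3/5, -6/5)
L = V + t·(S−V) with t = 7/5, so VL:LS = t:(1−t) = 7/5:-2/5

VL:LS = -7/2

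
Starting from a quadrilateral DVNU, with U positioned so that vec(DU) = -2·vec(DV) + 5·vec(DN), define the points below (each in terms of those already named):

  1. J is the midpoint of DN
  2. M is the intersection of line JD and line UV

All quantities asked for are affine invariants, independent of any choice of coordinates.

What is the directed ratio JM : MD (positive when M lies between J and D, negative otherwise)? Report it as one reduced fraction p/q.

Choose coordinates D = (0, 0), V = (1, 0), N = (0, 1), U = (-2, 5).
1. J is the midpoint of DN ⇒ J = (0, 1/2)
2. M is the intersection of line JD and line UV ⇒ M = (0, 5/3)
M = J + t·(D−J) with t = -7/3, so JM:MD = t:(1−t) = -7/3:10/3

JM:MD = -7/10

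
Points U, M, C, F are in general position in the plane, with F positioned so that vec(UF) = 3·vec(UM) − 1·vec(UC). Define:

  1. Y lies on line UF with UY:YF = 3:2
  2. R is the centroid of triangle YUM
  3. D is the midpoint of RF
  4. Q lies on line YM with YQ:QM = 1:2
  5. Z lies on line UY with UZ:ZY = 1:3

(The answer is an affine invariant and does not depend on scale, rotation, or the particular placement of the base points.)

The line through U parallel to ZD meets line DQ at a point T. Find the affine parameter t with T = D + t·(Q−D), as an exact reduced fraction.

Choose coordinates U = (0, 0), M = (1, 0), C = (0, 1), F = (3, -1).
1. Y lies on line UF with UY:YF = 3:2 ⇒ Y = (9/5, -3/5)
2. R is the centroid of triangle YUM ⇒ R = (14/15, -1/5)
3. D is the midpoint of RF ⇒ D = (59/30, -3/5)
4. Q lies on line YM with YQ:QM = 1:2 ⇒ Q = (23/15, -2/5)
5. Z lies on line UY with UZ:ZY = 1:3 ⇒ Z = (9/20, -3/20)
through U parallel to ZD: direction (91/60, -9/20); meets DQ at T = (28/15, -36/65)
T = D + t·(Q−D) with t = 3/13

t = 3/13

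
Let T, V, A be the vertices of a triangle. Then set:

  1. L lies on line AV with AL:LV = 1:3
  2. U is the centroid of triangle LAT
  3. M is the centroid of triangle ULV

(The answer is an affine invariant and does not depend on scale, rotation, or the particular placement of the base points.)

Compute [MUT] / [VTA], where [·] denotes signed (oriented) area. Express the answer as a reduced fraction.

Assign T = (0, 0), V = (1, 0), A = (0, 1) — the answer is frame-independent, so this choice is without loss of generality.
1. L lies on line AV with AL:LV = 1:3 ⇒ L = (1/4, 3/4)
2. U is the centroid of triangle LAT ⇒ U = (1/12, 7/12)
3. M is the centroid of triangle ULV ⇒ M = (4/9, 4/9)
2·[MUT] = 2/9, 2·[VTA] = -1
[MUT]:[VTA] = 2/9:-1 = -2/9

[MUT]:[VTA] = -2/9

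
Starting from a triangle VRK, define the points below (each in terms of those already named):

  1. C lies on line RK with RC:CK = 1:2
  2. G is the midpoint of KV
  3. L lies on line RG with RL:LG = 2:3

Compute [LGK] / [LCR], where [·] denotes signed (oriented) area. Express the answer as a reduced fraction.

Set V = (0, 0), R = (1, 0), K = (0, 1); any affine frame gives the same invariant.
1. C lies on line RK with RC:CK = 1:2 ⇒ C = (2/3, 1/3)
2. G is the midpoint of KV ⇒ G = (0, 1/2)
3. L lies on line RG with RL:LG = 2:3 ⇒ L = (3/5, 1/5)
2·[LGK] = -3/10, 2·[LCR] = -1/15
[LGK]:[LCR] = -3/10:-1/15 = 9/2

[LGK]:[LCR] = 9/2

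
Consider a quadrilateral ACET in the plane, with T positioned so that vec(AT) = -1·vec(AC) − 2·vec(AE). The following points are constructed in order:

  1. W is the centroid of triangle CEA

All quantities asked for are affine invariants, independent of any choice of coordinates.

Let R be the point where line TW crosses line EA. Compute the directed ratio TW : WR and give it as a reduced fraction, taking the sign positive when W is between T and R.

TW:WR = -4

Work in coordinates with A = (0, 0), C = (1, 0), E = (0, 1), T = (-1, -2).
1. W is the centroid of triangle CEA ⇒ W = (1/3, 1/3)
line TW meets EA at R = (0, -1/4)
W = T + t·(R−T) with t = 4/3, so TW:WR = 4/3:-1/3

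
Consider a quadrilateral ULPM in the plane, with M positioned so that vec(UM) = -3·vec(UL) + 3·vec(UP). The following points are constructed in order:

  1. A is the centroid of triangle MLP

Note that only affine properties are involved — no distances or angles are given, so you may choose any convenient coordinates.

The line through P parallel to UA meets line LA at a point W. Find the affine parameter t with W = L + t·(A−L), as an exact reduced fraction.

t = 1/2

Set U = (0, 0), L = (1, 0), P = (0, 1), M = (-3, 3); any affine frame gives the same invariant.
1. A is the centroid of triangle MLP ⇒ A = (-2/3, 4/3)
through P parallel to UA: direction (-2/3, 4/3); meets LA at W = (1/6, 2/3)
W = L + t·(A−L) with t = 1/2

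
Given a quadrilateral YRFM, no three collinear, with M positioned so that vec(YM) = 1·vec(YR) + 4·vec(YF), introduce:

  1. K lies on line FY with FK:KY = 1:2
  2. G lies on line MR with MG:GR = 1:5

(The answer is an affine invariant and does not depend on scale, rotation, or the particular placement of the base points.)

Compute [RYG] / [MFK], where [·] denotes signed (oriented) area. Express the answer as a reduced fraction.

[RYG]:[MFK] = -10

Choose coordinates Y = (0, 0), R = (1, 0), F = (0, 1), M = (1, 4).
1. K lies on line FY with FK:KY = 1:2 ⇒ K = (0, 2/3)
2. G lies on line MR with MG:GR = 1:5 ⇒ G = (1, 10/3)
2·[RYG] = -10/3, 2·[MFK] = 1/3
[RYG]:[MFK] = -10/3:1/3 = -10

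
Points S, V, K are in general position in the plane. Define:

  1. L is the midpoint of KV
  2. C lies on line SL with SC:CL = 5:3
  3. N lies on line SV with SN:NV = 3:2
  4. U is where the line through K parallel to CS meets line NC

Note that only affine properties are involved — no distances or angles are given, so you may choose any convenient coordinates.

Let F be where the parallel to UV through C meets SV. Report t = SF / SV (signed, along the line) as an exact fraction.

t = 3/4

Assign S = (0, 0), V = (1, 0), K = (0, 1) — the answer is frame-independent, so this choice is without loss of generality.
1. L is the midpoint of KV ⇒ L = (1/2, 1/2)
2. C lies on line SL with SC:CL = 5:3 ⇒ C = (5/16, 5/16)
3. N lies on line SV with SN:NV = 3:2 ⇒ N = (3/5, 0)
4. U is where the line through K parallel to CS meets line NC ⇒ U = (-1/6, 5/6)
through C parallel to UV: direction (7/6, -5/6); meets SV at F = (3/4, 0)
F = S + t·(V−S) with t = 3/4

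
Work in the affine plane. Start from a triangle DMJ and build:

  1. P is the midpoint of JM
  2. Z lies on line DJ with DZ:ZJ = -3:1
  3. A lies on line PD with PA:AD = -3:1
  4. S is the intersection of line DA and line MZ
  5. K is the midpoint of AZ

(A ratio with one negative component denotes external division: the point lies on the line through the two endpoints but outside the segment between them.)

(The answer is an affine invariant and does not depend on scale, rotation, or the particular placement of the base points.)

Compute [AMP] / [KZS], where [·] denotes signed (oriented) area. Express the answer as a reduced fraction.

[AMP]:[KZS] = -20/17

Assign D = (0, 0), M = (1, 0), J = (0, 1) — the answer is frame-independent, so this choice is without loss of generality.
1. P is the midpoint of JM ⇒ P = (1/2, 1/2)
2. Z lies on line DJ with DZ:ZJ = -3:1 ⇒ Z = (0, 3/2)
3. A lies on line PD with PA:AD = -3:1 ⇒ A = (-1/4, -1/4)
4. S is the intersection of line DA and line MZ ⇒ S = (3/5, 3/5)
5. K is the midpoint of AZ ⇒ K = (-1/8, 5/8)
2·[AMP] = 3/4, 2·[KZS] = -51/80
[AMP]:[KZS] = 3/4:-51/80 = -20/17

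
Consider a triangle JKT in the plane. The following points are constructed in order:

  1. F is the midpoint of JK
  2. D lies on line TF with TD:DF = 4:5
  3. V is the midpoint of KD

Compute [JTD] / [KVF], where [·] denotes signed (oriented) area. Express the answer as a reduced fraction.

Set J = (0, 0), K = (1, 0), T = (0, 1); any affine frame gives the same invariant.
1. F is the midpoint of JK ⇒ F = (1/2, 0)
2. D lies on line TF with TD:DF = 4:5 ⇒ D = (2/9, 5/9)
3. V is the midpoint of KD ⇒ V = (11/18, 5/18)
2·[JTD] = -2/9, 2·[KVF] = 5/36
[JTD]:[KVF] = -2/9:5/36 = -8/5

[JTD]:[KVF] = -8/5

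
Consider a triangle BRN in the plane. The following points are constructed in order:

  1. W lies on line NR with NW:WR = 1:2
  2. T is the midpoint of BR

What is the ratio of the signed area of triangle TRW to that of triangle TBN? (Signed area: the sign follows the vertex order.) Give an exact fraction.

[TRW]:[TBN] = -2/3

Set B = (0, 0), R = (1, 0), N = (0, 1); any affine frame gives the same invariant.
1. W lies on line NR with NW:WR = 1:2 ⇒ W = (1/3, 2/3)
2. T is the midpoint of BR ⇒ T = (1/2, 0)
2·[TRW] = 1/3, 2·[TBN] = -1/2
[TRW]:[TBN] = 1/3:-1/2 = -2/3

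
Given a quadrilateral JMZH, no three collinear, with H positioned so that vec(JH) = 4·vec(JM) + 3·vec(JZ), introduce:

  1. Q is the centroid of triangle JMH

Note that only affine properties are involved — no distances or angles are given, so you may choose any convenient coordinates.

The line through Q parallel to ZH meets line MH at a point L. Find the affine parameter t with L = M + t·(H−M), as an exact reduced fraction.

Set J = (0, 0), M = (1, 0), Z = (0, 1), H = (4, 3); any affine frame gives the same invariant.
1. Q is the centroid of triangle JMH ⇒ Q = (5/3, 1)
through Q parallel to ZH: direction (4, 2); meets MH at L = (7/3, 4/3)
L = M + t·(H−M) with t = 4/9

t = 4/9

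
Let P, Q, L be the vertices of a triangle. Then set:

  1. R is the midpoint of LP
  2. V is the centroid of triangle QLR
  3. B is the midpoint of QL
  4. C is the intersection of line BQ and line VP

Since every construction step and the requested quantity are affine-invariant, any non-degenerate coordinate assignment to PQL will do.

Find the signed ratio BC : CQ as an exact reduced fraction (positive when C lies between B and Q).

BC:CQ = -1/6

Set P = (0, 0), Q = (1, 0), L = (0, 1); any affine frame gives the same invariant.
1. R is the midpoint of LP ⇒ R = (0, 1/2)
2. V is the centroid of triangle QLR ⇒ V = (1/3, 1/2)
3. B is the midpoint of QL ⇒ B = (1/2, 1/2)
4. C is the intersection of line BQ and line VP ⇒ C = (2/5, 3/5)
C = B + t·(Q−B) with t = -1/5, so BC:CQ = t:(1−t) = -1/5:6/5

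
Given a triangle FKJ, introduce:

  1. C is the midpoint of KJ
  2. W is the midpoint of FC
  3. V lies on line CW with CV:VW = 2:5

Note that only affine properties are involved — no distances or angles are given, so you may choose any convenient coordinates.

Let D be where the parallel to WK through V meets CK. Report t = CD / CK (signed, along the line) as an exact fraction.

Assign F = (0, 0), K = (1, 0), J = (0, 1) — the answer is frame-independent, so this choice is without loss of generality.
1. C is the midpoint of KJ ⇒ C = (1/2, 1/2)
2. W is the midpoint of FC ⇒ W = (1/4, 1/4)
3. V lies on line CW with CV:VW = 2:5 ⇒ V = (3/7, 3/7)
through V parallel to WK: direction (3/4, -1/4); meets CK at D = (9/14, 5/14)
D = C + t·(K−C) with t = 2/7

t = 2/7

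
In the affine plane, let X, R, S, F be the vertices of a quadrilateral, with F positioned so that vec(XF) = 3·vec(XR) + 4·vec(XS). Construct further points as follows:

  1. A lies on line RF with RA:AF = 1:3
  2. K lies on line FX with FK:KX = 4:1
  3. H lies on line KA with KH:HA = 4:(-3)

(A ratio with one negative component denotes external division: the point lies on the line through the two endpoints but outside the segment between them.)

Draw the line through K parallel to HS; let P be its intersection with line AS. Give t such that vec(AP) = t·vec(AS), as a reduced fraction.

Set X = (0, 0), R = (1, 0), S = (0, 1), F = (3, 4); any affine frame gives the same invariant.
1. A lies on line RF with RA:AF = 1:3 ⇒ A = (3/2, 1)
2. K lies on line FX with FK:KX = 4:1 ⇒ K = (3/5, 4/5)
3. H lies on line KA with KH:HA = 4:(-3) ⇒ H = (21/5, 8/5)
through K parallel to HS: direction (-21/5, -3/5); meets AS at P = (2, 1)
P = A + t·(S−A) with t = -1/3

t = -1/3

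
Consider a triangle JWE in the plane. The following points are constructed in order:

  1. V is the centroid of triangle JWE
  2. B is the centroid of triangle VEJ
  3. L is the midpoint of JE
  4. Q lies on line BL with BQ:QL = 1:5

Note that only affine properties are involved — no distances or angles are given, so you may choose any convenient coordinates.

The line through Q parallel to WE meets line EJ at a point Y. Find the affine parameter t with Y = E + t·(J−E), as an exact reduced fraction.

t = 49/108

Work in coordinates with J = (0, 0), W = (1, 0), E = (0, 1).
1. V is the centroid of triangle JWE ⇒ V = (1/3, 1/3)
2. B is the centroid of triangle VEJ ⇒ B = (1/9, 4/9)
3. L is the midpoint of JE ⇒ L = (0, 1/2)
4. Q lies on line BL with BQ:QL = 1:5 ⇒ Q = (5/54, 49/108)
through Q parallel to WE: direction (-1, 1); meets EJ at Y = (0, 59/108)
Y = E + t·(J−E) with t = 49/108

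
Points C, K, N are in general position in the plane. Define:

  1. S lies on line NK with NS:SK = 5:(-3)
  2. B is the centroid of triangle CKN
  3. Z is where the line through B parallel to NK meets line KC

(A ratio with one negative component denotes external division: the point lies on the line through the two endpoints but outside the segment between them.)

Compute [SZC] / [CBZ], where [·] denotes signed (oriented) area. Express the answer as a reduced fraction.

[SZC]:[CBZ] = -9/2

Set C = (0, 0), K = (1, 0), N = (0, 1); any affine frame gives the same invariant.
1. S lies on line NK with NS:SK = 5:(-3) ⇒ S = (5/2, -3/2)
2. B is the centroid of triangle CKN ⇒ B = (1/3, 1/3)
3. Z is where the line through B parallel to NK meets line KC ⇒ Z = (2/3, 0)
2·[SZC] = 1, 2·[CBZ] = -2/9
[SZC]:[CBZ] = 1:-2/9 = -9/2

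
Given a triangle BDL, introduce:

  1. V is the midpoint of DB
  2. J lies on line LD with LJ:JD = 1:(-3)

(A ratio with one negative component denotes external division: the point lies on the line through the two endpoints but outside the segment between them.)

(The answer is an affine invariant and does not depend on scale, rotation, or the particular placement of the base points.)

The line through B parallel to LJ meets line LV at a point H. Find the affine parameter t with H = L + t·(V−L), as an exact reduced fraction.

Set B = (0, 0), D = (1, 0), L = (0, 1); any affine frame gives the same invariant.
1. V is the midpoint of DB ⇒ V = (1/2, 0)
2. J lies on line LD with LJ:JD = 1:(-3) ⇒ J = (-1/2, 3/2)
through B parallel to LJ: direction (-1/2, 1/2); meets LV at H = (1, -1)
H = L + t·(V−L) with t = 2

t = 2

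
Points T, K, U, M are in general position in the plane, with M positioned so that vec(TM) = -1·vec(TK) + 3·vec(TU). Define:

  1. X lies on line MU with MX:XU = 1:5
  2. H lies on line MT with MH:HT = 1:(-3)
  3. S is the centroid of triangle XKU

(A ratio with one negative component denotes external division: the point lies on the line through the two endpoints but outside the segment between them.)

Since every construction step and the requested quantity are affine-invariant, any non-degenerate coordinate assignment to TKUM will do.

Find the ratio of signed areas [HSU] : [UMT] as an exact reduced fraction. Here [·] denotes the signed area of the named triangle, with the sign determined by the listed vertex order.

Set T = (0, 0), K = (1, 0), U = (0, 1), M = (-1, 3); any affine frame gives the same invariant.
1. X lies on line MU with MX:XU = 1:5 ⇒ X = (-5/6, 8/3)
2. H lies on line MT with MH:HT = 1:(-3) ⇒ H = (-3/2, 9/2)
3. S is the centroid of triangle XKU ⇒ S = (1/18, 11/9)
2·[HSU] = -19/36, 2·[UMT] = 1
[HSU]:[UMT] = -19/36:1 = -19/36

[HSU]:[UMT] = -19/36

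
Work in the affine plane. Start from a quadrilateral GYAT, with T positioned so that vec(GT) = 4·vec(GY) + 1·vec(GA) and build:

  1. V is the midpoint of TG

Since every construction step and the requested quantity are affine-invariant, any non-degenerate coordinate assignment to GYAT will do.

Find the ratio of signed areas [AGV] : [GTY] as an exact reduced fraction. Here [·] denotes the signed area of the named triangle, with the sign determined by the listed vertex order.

Work in coordinates with G = (0, 0), Y = (1, 0), A = (0, 1), T = (4, 1).
1. V is the midpoint of TG ⇒ V = (2, 1/2)
2·[AGV] = 2, 2·[GTY] = -1
[AGV]:[GTY] = 2:-1 = -2

[AGV]:[GTY] = -2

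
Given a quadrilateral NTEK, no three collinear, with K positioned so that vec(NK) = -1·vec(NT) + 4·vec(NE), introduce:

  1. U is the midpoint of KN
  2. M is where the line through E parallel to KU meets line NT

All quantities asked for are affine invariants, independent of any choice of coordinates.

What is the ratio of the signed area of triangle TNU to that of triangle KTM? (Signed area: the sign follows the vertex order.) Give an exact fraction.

[TNU]:[KTM] = 2/3

Assign N = (0, 0), T = (1, 0), E = (0, 1), K = (-1, 4) — the answer is frame-independent, so this choice is without loss of generality.
1. U is the midpoint of KN ⇒ U = (-1/2, 2)
2. M is where the line through E parallel to KU meets line NT ⇒ M = (1/4, 0)
2·[TNU] = -2, 2·[KTM] = -3
[TNU]:[KTM] = -2:-3 = 2/3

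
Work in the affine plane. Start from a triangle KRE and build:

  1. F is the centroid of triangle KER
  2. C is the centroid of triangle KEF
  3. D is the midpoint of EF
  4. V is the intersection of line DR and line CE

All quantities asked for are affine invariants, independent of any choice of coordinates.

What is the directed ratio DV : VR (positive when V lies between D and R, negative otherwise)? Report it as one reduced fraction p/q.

Work in coordinates with K = (0, 0), R = (1, 0), E = (0, 1).
1. F is the centroid of triangle KER ⇒ F = (1/3, 1/3)
2. C is the centroid of triangle KEF ⇒ C = (1/9, 4/9)
3. D is the midpoint of EF ⇒ D = (1/6, 2/3)
4. V is the intersection of line DR and line CE ⇒ V = (1/21, 16/21)
V = D + t·(R−D) with t = -1/7, so DV:VR = t:(1−t) = -1/7:8/7

DV:VR = -1/8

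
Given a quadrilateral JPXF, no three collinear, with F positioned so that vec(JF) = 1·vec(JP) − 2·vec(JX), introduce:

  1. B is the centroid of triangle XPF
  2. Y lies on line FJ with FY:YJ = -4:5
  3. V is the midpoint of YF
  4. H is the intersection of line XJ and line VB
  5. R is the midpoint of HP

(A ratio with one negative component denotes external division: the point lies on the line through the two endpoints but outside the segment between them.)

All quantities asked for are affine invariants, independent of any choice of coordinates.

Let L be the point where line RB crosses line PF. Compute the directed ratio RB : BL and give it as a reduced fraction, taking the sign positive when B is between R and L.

RB:BL = 1/2

Work in coordinates with J = (0, 0), P = (1, 0), X = (0, 1), F = (1, -2).
1. B is the centroid of triangle XPF ⇒ B = (2/3, -1/3)
2. Y lies on line FJ with FY:YJ = -4:5 ⇒ Y = (5, -10)
3. V is the midpoint of YF ⇒ V = (3, -6)
4. H is the intersection of line XJ and line VB ⇒ H = (0, 9/7)
5. R is the midpoint of HP ⇒ R = (1/2, 9/14)
line RB meets PF at L = (1, -16/7)
B = R + t·(L−R) with t = 1/3, so RB:BL = 1/3:2/3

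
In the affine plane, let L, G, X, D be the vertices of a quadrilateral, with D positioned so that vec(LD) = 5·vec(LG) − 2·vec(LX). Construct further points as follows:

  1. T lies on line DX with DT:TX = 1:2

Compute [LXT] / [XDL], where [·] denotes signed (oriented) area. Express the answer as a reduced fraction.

Set L = (0, 0), G = (1, 0), X = (0, 1), D = (5, -2); any affine frame gives the same invariant.
1. T lies on line DX with DT:TX = 1:2 ⇒ T = (10/3, -1)
2·[LXT] = -10/3, 2·[XDL] = -5
[LXT]:[XDL] = -10/3:-5 = 2/3

[LXT]:[XDL] = 2/3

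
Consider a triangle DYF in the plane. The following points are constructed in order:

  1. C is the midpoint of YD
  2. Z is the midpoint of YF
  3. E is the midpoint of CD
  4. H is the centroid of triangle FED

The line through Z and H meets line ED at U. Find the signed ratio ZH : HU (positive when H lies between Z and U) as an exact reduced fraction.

Choose coordinates D = (0, 0), Y = (1, 0), F = (0, 1).
1. C is the midpoint of YD ⇒ C = (1/2, 0)
2. Z is the midpoint of YF ⇒ Z = (1/2, 1/2)
3. E is the midpoint of CD ⇒ E = (1/4, 0)
4. H is the centroid of triangle FED ⇒ H = (1/12, 1/3)
line ZH meets ED at U = (-3/4, 0)
H = Z + t·(U−Z) with t = 1/3, so ZH:HU = 1/3:2/3

ZH:HU = 1/2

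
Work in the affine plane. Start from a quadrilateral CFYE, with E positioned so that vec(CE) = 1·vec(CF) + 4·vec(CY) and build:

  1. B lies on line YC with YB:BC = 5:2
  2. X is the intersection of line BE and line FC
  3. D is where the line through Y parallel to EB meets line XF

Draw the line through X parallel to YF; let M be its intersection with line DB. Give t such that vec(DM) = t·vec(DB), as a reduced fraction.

Work in coordinates with C = (0, 0), F = (1, 0), Y = (0, 1), E = (1, 4).
1. B lies on line YC with YB:BC = 5:2 ⇒ B = (0, 2/7)
2. X is the intersection of line BE and line FC ⇒ X = (-1/13, 0)
3. D is where the line through Y parallel to EB meets line XF ⇒ D = (-7/26, 0)
through X parallel to YF: direction (1, -1); meets DB at M = (-231/1313, 10/101)
M = D + t·(B−D) with t = 35/101

t = 35/101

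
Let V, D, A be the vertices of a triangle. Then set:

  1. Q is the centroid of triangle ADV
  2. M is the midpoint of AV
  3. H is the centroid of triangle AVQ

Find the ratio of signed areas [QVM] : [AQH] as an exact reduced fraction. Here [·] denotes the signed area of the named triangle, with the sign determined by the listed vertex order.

Set V = (0, 0), D = (1, 0), A = (0, 1); any affine frame gives the same invariant.
1. Q is the centroid of triangle ADV ⇒ Q = (1/3, 1/3)
2. M is the midpoint of AV ⇒ M = (0, 1/2)
3. H is the centroid of triangle AVQ ⇒ H = (1/9, 4/9)
2·[QVM] = -1/6, 2·[AQH] = -1/9
[QVM]:[AQH] = -1/6:-1/9 = 3/2

[QVM]:[AQH] = 3/2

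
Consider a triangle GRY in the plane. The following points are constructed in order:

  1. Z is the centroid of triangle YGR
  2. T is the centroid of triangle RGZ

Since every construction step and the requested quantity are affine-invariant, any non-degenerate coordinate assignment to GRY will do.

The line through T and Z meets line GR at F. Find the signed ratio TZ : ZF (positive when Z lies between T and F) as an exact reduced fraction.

Set G = (0, 0), R = (1, 0), Y = (0, 1); any affine frame gives the same invariant.
1. Z is the centroid of triangle YGR ⇒ Z = (1/3, 1/3)
2. T is the centroid of triangle RGZ ⇒ T = (4/9, 1/9)
line TZ meets GR at F = (1/2, 0)
Z = T + t·(F−T) with t = -2, so TZ:ZF = -2:3

TZ:ZF = -2/3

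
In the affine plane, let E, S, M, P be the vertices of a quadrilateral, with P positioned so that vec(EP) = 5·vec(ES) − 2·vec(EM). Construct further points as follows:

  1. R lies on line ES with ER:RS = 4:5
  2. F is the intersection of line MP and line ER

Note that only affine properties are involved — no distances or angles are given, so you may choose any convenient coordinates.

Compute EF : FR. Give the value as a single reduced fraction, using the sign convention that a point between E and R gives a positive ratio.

EF:FR = -15/11

Assign E = (0, 0), S = (1, 0), M = (0, 1), P = (5, -2) — the answer is frame-independent, so this choice is without loss of generality.
1. R lies on line ES with ER:RS = 4:5 ⇒ R = (4/9, 0)
2. F is the intersection of line MP and line ER ⇒ F = (5/3, 0)
F = E + t·(R−E) with t = 15/4, so EF:FR = t:(1−t) = 15/4:-11/4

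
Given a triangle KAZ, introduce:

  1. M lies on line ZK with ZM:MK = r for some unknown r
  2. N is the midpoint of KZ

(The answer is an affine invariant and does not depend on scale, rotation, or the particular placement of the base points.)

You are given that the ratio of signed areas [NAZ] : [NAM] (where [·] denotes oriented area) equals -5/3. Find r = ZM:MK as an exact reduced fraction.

Assign K = (0, 0), A = (1, 0), Z = (0, 1) — the answer is frame-independent, so this choice is without loss of generality.
1. With ZM:MK = r, write λ = r/(r+1) so M = Z + λ·(K−Z); M is affine-linear in λ
2. N is the midpoint of KZ ⇒ N = (0, 1/2)
Every point depending on M is an affine combination of M and λ-independent points, so each such coordinate is linear in λ; the λ² term in each signed area is a multiple of (K−Z)×(K−Z) = 0, so 2·[NAZ] and 2·[NAM] are each linear in λ. Evaluating at λ=0 and λ=1:
  2·[NAZ] = 1/2,   2·[NAM] = −λ + 1/2
So [NAZ]:[NAM] = (1/2) / (−λ + 1/2). Setting this equal to -5/3:
  1/2 = -5/3·(−λ + 1/2)  ⇒  λ = 4/5
Then r = λ/(1−λ) = (4/5)/(1/5) = 4. Check: with r = 4, M = (0, 1/5) and [NAZ]:[NAM] = -5/3 as required.

r = 4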